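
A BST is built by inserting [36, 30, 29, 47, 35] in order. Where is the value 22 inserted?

Starting tree (level order): [36, 30, 47, 29, 35]
Insertion path: 36 -> 30 -> 29
Result: insert 22 as left child of 29
Final tree (level order): [36, 30, 47, 29, 35, None, None, 22]


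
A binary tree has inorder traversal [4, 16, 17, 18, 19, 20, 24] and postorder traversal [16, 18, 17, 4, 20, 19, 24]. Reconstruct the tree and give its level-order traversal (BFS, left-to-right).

Inorder:   [4, 16, 17, 18, 19, 20, 24]
Postorder: [16, 18, 17, 4, 20, 19, 24]
Algorithm: postorder visits root last, so walk postorder right-to-left;
each value is the root of the current inorder slice — split it at that
value, recurse on the right subtree first, then the left.
Recursive splits:
  root=24; inorder splits into left=[4, 16, 17, 18, 19, 20], right=[]
  root=19; inorder splits into left=[4, 16, 17, 18], right=[20]
  root=20; inorder splits into left=[], right=[]
  root=4; inorder splits into left=[], right=[16, 17, 18]
  root=17; inorder splits into left=[16], right=[18]
  root=18; inorder splits into left=[], right=[]
  root=16; inorder splits into left=[], right=[]
Reconstructed level-order: [24, 19, 4, 20, 17, 16, 18]


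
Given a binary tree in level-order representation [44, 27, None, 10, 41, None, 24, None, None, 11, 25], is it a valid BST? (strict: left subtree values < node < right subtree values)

Level-order array: [44, 27, None, 10, 41, None, 24, None, None, 11, 25]
Validate using subtree bounds (lo, hi): at each node, require lo < value < hi,
then recurse left with hi=value and right with lo=value.
Preorder trace (stopping at first violation):
  at node 44 with bounds (-inf, +inf): OK
  at node 27 with bounds (-inf, 44): OK
  at node 10 with bounds (-inf, 27): OK
  at node 24 with bounds (10, 27): OK
  at node 11 with bounds (10, 24): OK
  at node 25 with bounds (24, 27): OK
  at node 41 with bounds (27, 44): OK
No violation found at any node.
Result: Valid BST


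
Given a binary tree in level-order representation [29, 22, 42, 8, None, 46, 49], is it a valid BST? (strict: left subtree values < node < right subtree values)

Level-order array: [29, 22, 42, 8, None, 46, 49]
Validate using subtree bounds (lo, hi): at each node, require lo < value < hi,
then recurse left with hi=value and right with lo=value.
Preorder trace (stopping at first violation):
  at node 29 with bounds (-inf, +inf): OK
  at node 22 with bounds (-inf, 29): OK
  at node 8 with bounds (-inf, 22): OK
  at node 42 with bounds (29, +inf): OK
  at node 46 with bounds (29, 42): VIOLATION
Node 46 violates its bound: not (29 < 46 < 42).
Result: Not a valid BST


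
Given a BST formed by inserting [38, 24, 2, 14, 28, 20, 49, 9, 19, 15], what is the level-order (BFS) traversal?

Tree insertion order: [38, 24, 2, 14, 28, 20, 49, 9, 19, 15]
Tree (level-order array): [38, 24, 49, 2, 28, None, None, None, 14, None, None, 9, 20, None, None, 19, None, 15]
BFS from the root, enqueuing left then right child of each popped node:
  queue [38] -> pop 38, enqueue [24, 49], visited so far: [38]
  queue [24, 49] -> pop 24, enqueue [2, 28], visited so far: [38, 24]
  queue [49, 2, 28] -> pop 49, enqueue [none], visited so far: [38, 24, 49]
  queue [2, 28] -> pop 2, enqueue [14], visited so far: [38, 24, 49, 2]
  queue [28, 14] -> pop 28, enqueue [none], visited so far: [38, 24, 49, 2, 28]
  queue [14] -> pop 14, enqueue [9, 20], visited so far: [38, 24, 49, 2, 28, 14]
  queue [9, 20] -> pop 9, enqueue [none], visited so far: [38, 24, 49, 2, 28, 14, 9]
  queue [20] -> pop 20, enqueue [19], visited so far: [38, 24, 49, 2, 28, 14, 9, 20]
  queue [19] -> pop 19, enqueue [15], visited so far: [38, 24, 49, 2, 28, 14, 9, 20, 19]
  queue [15] -> pop 15, enqueue [none], visited so far: [38, 24, 49, 2, 28, 14, 9, 20, 19, 15]
Result: [38, 24, 49, 2, 28, 14, 9, 20, 19, 15]


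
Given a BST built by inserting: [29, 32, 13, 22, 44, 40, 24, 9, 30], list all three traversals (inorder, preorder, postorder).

Tree insertion order: [29, 32, 13, 22, 44, 40, 24, 9, 30]
Tree (level-order array): [29, 13, 32, 9, 22, 30, 44, None, None, None, 24, None, None, 40]
Inorder (L, root, R): [9, 13, 22, 24, 29, 30, 32, 40, 44]
Preorder (root, L, R): [29, 13, 9, 22, 24, 32, 30, 44, 40]
Postorder (L, R, root): [9, 24, 22, 13, 30, 40, 44, 32, 29]


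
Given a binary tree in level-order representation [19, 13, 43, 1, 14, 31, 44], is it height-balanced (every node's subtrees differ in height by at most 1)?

Tree (level-order array): [19, 13, 43, 1, 14, 31, 44]
Definition: a tree is height-balanced if, at every node, |h(left) - h(right)| <= 1 (empty subtree has height -1).
Bottom-up per-node check:
  node 1: h_left=-1, h_right=-1, diff=0 [OK], height=0
  node 14: h_left=-1, h_right=-1, diff=0 [OK], height=0
  node 13: h_left=0, h_right=0, diff=0 [OK], height=1
  node 31: h_left=-1, h_right=-1, diff=0 [OK], height=0
  node 44: h_left=-1, h_right=-1, diff=0 [OK], height=0
  node 43: h_left=0, h_right=0, diff=0 [OK], height=1
  node 19: h_left=1, h_right=1, diff=0 [OK], height=2
All nodes satisfy the balance condition.
Result: Balanced


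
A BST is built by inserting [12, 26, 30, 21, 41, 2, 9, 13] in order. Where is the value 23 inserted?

Starting tree (level order): [12, 2, 26, None, 9, 21, 30, None, None, 13, None, None, 41]
Insertion path: 12 -> 26 -> 21
Result: insert 23 as right child of 21
Final tree (level order): [12, 2, 26, None, 9, 21, 30, None, None, 13, 23, None, 41]


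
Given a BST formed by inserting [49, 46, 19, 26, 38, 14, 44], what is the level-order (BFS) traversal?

Tree insertion order: [49, 46, 19, 26, 38, 14, 44]
Tree (level-order array): [49, 46, None, 19, None, 14, 26, None, None, None, 38, None, 44]
BFS from the root, enqueuing left then right child of each popped node:
  queue [49] -> pop 49, enqueue [46], visited so far: [49]
  queue [46] -> pop 46, enqueue [19], visited so far: [49, 46]
  queue [19] -> pop 19, enqueue [14, 26], visited so far: [49, 46, 19]
  queue [14, 26] -> pop 14, enqueue [none], visited so far: [49, 46, 19, 14]
  queue [26] -> pop 26, enqueue [38], visited so far: [49, 46, 19, 14, 26]
  queue [38] -> pop 38, enqueue [44], visited so far: [49, 46, 19, 14, 26, 38]
  queue [44] -> pop 44, enqueue [none], visited so far: [49, 46, 19, 14, 26, 38, 44]
Result: [49, 46, 19, 14, 26, 38, 44]


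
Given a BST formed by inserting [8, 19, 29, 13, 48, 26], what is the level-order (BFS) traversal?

Tree insertion order: [8, 19, 29, 13, 48, 26]
Tree (level-order array): [8, None, 19, 13, 29, None, None, 26, 48]
BFS from the root, enqueuing left then right child of each popped node:
  queue [8] -> pop 8, enqueue [19], visited so far: [8]
  queue [19] -> pop 19, enqueue [13, 29], visited so far: [8, 19]
  queue [13, 29] -> pop 13, enqueue [none], visited so far: [8, 19, 13]
  queue [29] -> pop 29, enqueue [26, 48], visited so far: [8, 19, 13, 29]
  queue [26, 48] -> pop 26, enqueue [none], visited so far: [8, 19, 13, 29, 26]
  queue [48] -> pop 48, enqueue [none], visited so far: [8, 19, 13, 29, 26, 48]
Result: [8, 19, 13, 29, 26, 48]


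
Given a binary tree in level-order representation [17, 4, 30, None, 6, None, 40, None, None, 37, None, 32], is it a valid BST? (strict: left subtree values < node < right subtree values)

Level-order array: [17, 4, 30, None, 6, None, 40, None, None, 37, None, 32]
Validate using subtree bounds (lo, hi): at each node, require lo < value < hi,
then recurse left with hi=value and right with lo=value.
Preorder trace (stopping at first violation):
  at node 17 with bounds (-inf, +inf): OK
  at node 4 with bounds (-inf, 17): OK
  at node 6 with bounds (4, 17): OK
  at node 30 with bounds (17, +inf): OK
  at node 40 with bounds (30, +inf): OK
  at node 37 with bounds (30, 40): OK
  at node 32 with bounds (30, 37): OK
No violation found at any node.
Result: Valid BST


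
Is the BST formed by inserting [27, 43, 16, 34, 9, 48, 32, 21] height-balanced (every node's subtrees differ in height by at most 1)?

Tree (level-order array): [27, 16, 43, 9, 21, 34, 48, None, None, None, None, 32]
Definition: a tree is height-balanced if, at every node, |h(left) - h(right)| <= 1 (empty subtree has height -1).
Bottom-up per-node check:
  node 9: h_left=-1, h_right=-1, diff=0 [OK], height=0
  node 21: h_left=-1, h_right=-1, diff=0 [OK], height=0
  node 16: h_left=0, h_right=0, diff=0 [OK], height=1
  node 32: h_left=-1, h_right=-1, diff=0 [OK], height=0
  node 34: h_left=0, h_right=-1, diff=1 [OK], height=1
  node 48: h_left=-1, h_right=-1, diff=0 [OK], height=0
  node 43: h_left=1, h_right=0, diff=1 [OK], height=2
  node 27: h_left=1, h_right=2, diff=1 [OK], height=3
All nodes satisfy the balance condition.
Result: Balanced


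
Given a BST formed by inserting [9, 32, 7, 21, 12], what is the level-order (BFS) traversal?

Tree insertion order: [9, 32, 7, 21, 12]
Tree (level-order array): [9, 7, 32, None, None, 21, None, 12]
BFS from the root, enqueuing left then right child of each popped node:
  queue [9] -> pop 9, enqueue [7, 32], visited so far: [9]
  queue [7, 32] -> pop 7, enqueue [none], visited so far: [9, 7]
  queue [32] -> pop 32, enqueue [21], visited so far: [9, 7, 32]
  queue [21] -> pop 21, enqueue [12], visited so far: [9, 7, 32, 21]
  queue [12] -> pop 12, enqueue [none], visited so far: [9, 7, 32, 21, 12]
Result: [9, 7, 32, 21, 12]


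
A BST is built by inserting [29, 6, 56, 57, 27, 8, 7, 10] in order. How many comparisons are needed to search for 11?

Search path for 11: 29 -> 6 -> 27 -> 8 -> 10
Found: False
Comparisons: 5


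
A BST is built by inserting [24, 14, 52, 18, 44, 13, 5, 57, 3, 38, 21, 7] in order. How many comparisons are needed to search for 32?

Search path for 32: 24 -> 52 -> 44 -> 38
Found: False
Comparisons: 4


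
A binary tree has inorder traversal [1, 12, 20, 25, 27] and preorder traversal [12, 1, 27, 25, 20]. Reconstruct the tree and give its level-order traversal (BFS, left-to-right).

Inorder:  [1, 12, 20, 25, 27]
Preorder: [12, 1, 27, 25, 20]
Algorithm: preorder visits root first, so consume preorder in order;
for each root, split the current inorder slice at that value into
left-subtree inorder and right-subtree inorder, then recurse.
Recursive splits:
  root=12; inorder splits into left=[1], right=[20, 25, 27]
  root=1; inorder splits into left=[], right=[]
  root=27; inorder splits into left=[20, 25], right=[]
  root=25; inorder splits into left=[20], right=[]
  root=20; inorder splits into left=[], right=[]
Reconstructed level-order: [12, 1, 27, 25, 20]


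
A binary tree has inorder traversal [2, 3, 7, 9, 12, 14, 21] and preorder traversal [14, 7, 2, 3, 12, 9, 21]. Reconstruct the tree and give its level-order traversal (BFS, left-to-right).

Inorder:  [2, 3, 7, 9, 12, 14, 21]
Preorder: [14, 7, 2, 3, 12, 9, 21]
Algorithm: preorder visits root first, so consume preorder in order;
for each root, split the current inorder slice at that value into
left-subtree inorder and right-subtree inorder, then recurse.
Recursive splits:
  root=14; inorder splits into left=[2, 3, 7, 9, 12], right=[21]
  root=7; inorder splits into left=[2, 3], right=[9, 12]
  root=2; inorder splits into left=[], right=[3]
  root=3; inorder splits into left=[], right=[]
  root=12; inorder splits into left=[9], right=[]
  root=9; inorder splits into left=[], right=[]
  root=21; inorder splits into left=[], right=[]
Reconstructed level-order: [14, 7, 21, 2, 12, 3, 9]


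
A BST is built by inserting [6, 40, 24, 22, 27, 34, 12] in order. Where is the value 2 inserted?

Starting tree (level order): [6, None, 40, 24, None, 22, 27, 12, None, None, 34]
Insertion path: 6
Result: insert 2 as left child of 6
Final tree (level order): [6, 2, 40, None, None, 24, None, 22, 27, 12, None, None, 34]


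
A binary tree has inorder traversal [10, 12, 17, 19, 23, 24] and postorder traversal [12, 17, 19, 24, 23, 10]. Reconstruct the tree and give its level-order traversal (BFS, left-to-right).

Inorder:   [10, 12, 17, 19, 23, 24]
Postorder: [12, 17, 19, 24, 23, 10]
Algorithm: postorder visits root last, so walk postorder right-to-left;
each value is the root of the current inorder slice — split it at that
value, recurse on the right subtree first, then the left.
Recursive splits:
  root=10; inorder splits into left=[], right=[12, 17, 19, 23, 24]
  root=23; inorder splits into left=[12, 17, 19], right=[24]
  root=24; inorder splits into left=[], right=[]
  root=19; inorder splits into left=[12, 17], right=[]
  root=17; inorder splits into left=[12], right=[]
  root=12; inorder splits into left=[], right=[]
Reconstructed level-order: [10, 23, 19, 24, 17, 12]


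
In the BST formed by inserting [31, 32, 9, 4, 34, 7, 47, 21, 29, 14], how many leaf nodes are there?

Tree built from: [31, 32, 9, 4, 34, 7, 47, 21, 29, 14]
Tree (level-order array): [31, 9, 32, 4, 21, None, 34, None, 7, 14, 29, None, 47]
Rule: A leaf has 0 children.
Per-node child counts:
  node 31: 2 child(ren)
  node 9: 2 child(ren)
  node 4: 1 child(ren)
  node 7: 0 child(ren)
  node 21: 2 child(ren)
  node 14: 0 child(ren)
  node 29: 0 child(ren)
  node 32: 1 child(ren)
  node 34: 1 child(ren)
  node 47: 0 child(ren)
Matching nodes: [7, 14, 29, 47]
Count of leaf nodes: 4


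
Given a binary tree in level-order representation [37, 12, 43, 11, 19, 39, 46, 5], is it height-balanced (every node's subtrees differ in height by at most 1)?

Tree (level-order array): [37, 12, 43, 11, 19, 39, 46, 5]
Definition: a tree is height-balanced if, at every node, |h(left) - h(right)| <= 1 (empty subtree has height -1).
Bottom-up per-node check:
  node 5: h_left=-1, h_right=-1, diff=0 [OK], height=0
  node 11: h_left=0, h_right=-1, diff=1 [OK], height=1
  node 19: h_left=-1, h_right=-1, diff=0 [OK], height=0
  node 12: h_left=1, h_right=0, diff=1 [OK], height=2
  node 39: h_left=-1, h_right=-1, diff=0 [OK], height=0
  node 46: h_left=-1, h_right=-1, diff=0 [OK], height=0
  node 43: h_left=0, h_right=0, diff=0 [OK], height=1
  node 37: h_left=2, h_right=1, diff=1 [OK], height=3
All nodes satisfy the balance condition.
Result: Balanced


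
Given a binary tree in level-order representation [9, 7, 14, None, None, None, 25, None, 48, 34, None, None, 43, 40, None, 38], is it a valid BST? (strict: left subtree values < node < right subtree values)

Level-order array: [9, 7, 14, None, None, None, 25, None, 48, 34, None, None, 43, 40, None, 38]
Validate using subtree bounds (lo, hi): at each node, require lo < value < hi,
then recurse left with hi=value and right with lo=value.
Preorder trace (stopping at first violation):
  at node 9 with bounds (-inf, +inf): OK
  at node 7 with bounds (-inf, 9): OK
  at node 14 with bounds (9, +inf): OK
  at node 25 with bounds (14, +inf): OK
  at node 48 with bounds (25, +inf): OK
  at node 34 with bounds (25, 48): OK
  at node 43 with bounds (34, 48): OK
  at node 40 with bounds (34, 43): OK
  at node 38 with bounds (34, 40): OK
No violation found at any node.
Result: Valid BST


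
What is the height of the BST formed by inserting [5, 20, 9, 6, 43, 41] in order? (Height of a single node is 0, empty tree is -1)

Insertion order: [5, 20, 9, 6, 43, 41]
Tree (level-order array): [5, None, 20, 9, 43, 6, None, 41]
Compute height bottom-up (empty subtree = -1):
  height(6) = 1 + max(-1, -1) = 0
  height(9) = 1 + max(0, -1) = 1
  height(41) = 1 + max(-1, -1) = 0
  height(43) = 1 + max(0, -1) = 1
  height(20) = 1 + max(1, 1) = 2
  height(5) = 1 + max(-1, 2) = 3
Height = 3


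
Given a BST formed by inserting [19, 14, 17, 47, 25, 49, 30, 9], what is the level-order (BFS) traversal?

Tree insertion order: [19, 14, 17, 47, 25, 49, 30, 9]
Tree (level-order array): [19, 14, 47, 9, 17, 25, 49, None, None, None, None, None, 30]
BFS from the root, enqueuing left then right child of each popped node:
  queue [19] -> pop 19, enqueue [14, 47], visited so far: [19]
  queue [14, 47] -> pop 14, enqueue [9, 17], visited so far: [19, 14]
  queue [47, 9, 17] -> pop 47, enqueue [25, 49], visited so far: [19, 14, 47]
  queue [9, 17, 25, 49] -> pop 9, enqueue [none], visited so far: [19, 14, 47, 9]
  queue [17, 25, 49] -> pop 17, enqueue [none], visited so far: [19, 14, 47, 9, 17]
  queue [25, 49] -> pop 25, enqueue [30], visited so far: [19, 14, 47, 9, 17, 25]
  queue [49, 30] -> pop 49, enqueue [none], visited so far: [19, 14, 47, 9, 17, 25, 49]
  queue [30] -> pop 30, enqueue [none], visited so far: [19, 14, 47, 9, 17, 25, 49, 30]
Result: [19, 14, 47, 9, 17, 25, 49, 30]


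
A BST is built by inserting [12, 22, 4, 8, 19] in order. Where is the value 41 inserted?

Starting tree (level order): [12, 4, 22, None, 8, 19]
Insertion path: 12 -> 22
Result: insert 41 as right child of 22
Final tree (level order): [12, 4, 22, None, 8, 19, 41]


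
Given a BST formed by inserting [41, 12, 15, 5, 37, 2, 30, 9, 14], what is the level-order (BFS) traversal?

Tree insertion order: [41, 12, 15, 5, 37, 2, 30, 9, 14]
Tree (level-order array): [41, 12, None, 5, 15, 2, 9, 14, 37, None, None, None, None, None, None, 30]
BFS from the root, enqueuing left then right child of each popped node:
  queue [41] -> pop 41, enqueue [12], visited so far: [41]
  queue [12] -> pop 12, enqueue [5, 15], visited so far: [41, 12]
  queue [5, 15] -> pop 5, enqueue [2, 9], visited so far: [41, 12, 5]
  queue [15, 2, 9] -> pop 15, enqueue [14, 37], visited so far: [41, 12, 5, 15]
  queue [2, 9, 14, 37] -> pop 2, enqueue [none], visited so far: [41, 12, 5, 15, 2]
  queue [9, 14, 37] -> pop 9, enqueue [none], visited so far: [41, 12, 5, 15, 2, 9]
  queue [14, 37] -> pop 14, enqueue [none], visited so far: [41, 12, 5, 15, 2, 9, 14]
  queue [37] -> pop 37, enqueue [30], visited so far: [41, 12, 5, 15, 2, 9, 14, 37]
  queue [30] -> pop 30, enqueue [none], visited so far: [41, 12, 5, 15, 2, 9, 14, 37, 30]
Result: [41, 12, 5, 15, 2, 9, 14, 37, 30]


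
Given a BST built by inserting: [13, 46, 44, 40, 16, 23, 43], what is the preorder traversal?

Tree insertion order: [13, 46, 44, 40, 16, 23, 43]
Tree (level-order array): [13, None, 46, 44, None, 40, None, 16, 43, None, 23]
Preorder traversal: [13, 46, 44, 40, 16, 23, 43]


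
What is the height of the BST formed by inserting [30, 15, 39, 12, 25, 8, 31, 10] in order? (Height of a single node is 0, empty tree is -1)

Insertion order: [30, 15, 39, 12, 25, 8, 31, 10]
Tree (level-order array): [30, 15, 39, 12, 25, 31, None, 8, None, None, None, None, None, None, 10]
Compute height bottom-up (empty subtree = -1):
  height(10) = 1 + max(-1, -1) = 0
  height(8) = 1 + max(-1, 0) = 1
  height(12) = 1 + max(1, -1) = 2
  height(25) = 1 + max(-1, -1) = 0
  height(15) = 1 + max(2, 0) = 3
  height(31) = 1 + max(-1, -1) = 0
  height(39) = 1 + max(0, -1) = 1
  height(30) = 1 + max(3, 1) = 4
Height = 4


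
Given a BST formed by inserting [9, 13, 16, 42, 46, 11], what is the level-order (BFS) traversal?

Tree insertion order: [9, 13, 16, 42, 46, 11]
Tree (level-order array): [9, None, 13, 11, 16, None, None, None, 42, None, 46]
BFS from the root, enqueuing left then right child of each popped node:
  queue [9] -> pop 9, enqueue [13], visited so far: [9]
  queue [13] -> pop 13, enqueue [11, 16], visited so far: [9, 13]
  queue [11, 16] -> pop 11, enqueue [none], visited so far: [9, 13, 11]
  queue [16] -> pop 16, enqueue [42], visited so far: [9, 13, 11, 16]
  queue [42] -> pop 42, enqueue [46], visited so far: [9, 13, 11, 16, 42]
  queue [46] -> pop 46, enqueue [none], visited so far: [9, 13, 11, 16, 42, 46]
Result: [9, 13, 11, 16, 42, 46]


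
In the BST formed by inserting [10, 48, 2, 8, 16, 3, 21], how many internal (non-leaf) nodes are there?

Tree built from: [10, 48, 2, 8, 16, 3, 21]
Tree (level-order array): [10, 2, 48, None, 8, 16, None, 3, None, None, 21]
Rule: An internal node has at least one child.
Per-node child counts:
  node 10: 2 child(ren)
  node 2: 1 child(ren)
  node 8: 1 child(ren)
  node 3: 0 child(ren)
  node 48: 1 child(ren)
  node 16: 1 child(ren)
  node 21: 0 child(ren)
Matching nodes: [10, 2, 8, 48, 16]
Count of internal (non-leaf) nodes: 5


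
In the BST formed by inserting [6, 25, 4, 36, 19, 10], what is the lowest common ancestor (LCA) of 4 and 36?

Tree insertion order: [6, 25, 4, 36, 19, 10]
Tree (level-order array): [6, 4, 25, None, None, 19, 36, 10]
In a BST, the LCA of p=4, q=36 is the first node v on the
root-to-leaf path with p <= v <= q (go left if both < v, right if both > v).
Walk from root:
  at 6: 4 <= 6 <= 36, this is the LCA
LCA = 6


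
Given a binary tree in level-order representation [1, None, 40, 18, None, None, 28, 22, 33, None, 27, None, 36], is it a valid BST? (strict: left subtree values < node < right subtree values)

Level-order array: [1, None, 40, 18, None, None, 28, 22, 33, None, 27, None, 36]
Validate using subtree bounds (lo, hi): at each node, require lo < value < hi,
then recurse left with hi=value and right with lo=value.
Preorder trace (stopping at first violation):
  at node 1 with bounds (-inf, +inf): OK
  at node 40 with bounds (1, +inf): OK
  at node 18 with bounds (1, 40): OK
  at node 28 with bounds (18, 40): OK
  at node 22 with bounds (18, 28): OK
  at node 27 with bounds (22, 28): OK
  at node 33 with bounds (28, 40): OK
  at node 36 with bounds (33, 40): OK
No violation found at any node.
Result: Valid BST


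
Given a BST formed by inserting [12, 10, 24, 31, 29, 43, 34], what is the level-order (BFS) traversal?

Tree insertion order: [12, 10, 24, 31, 29, 43, 34]
Tree (level-order array): [12, 10, 24, None, None, None, 31, 29, 43, None, None, 34]
BFS from the root, enqueuing left then right child of each popped node:
  queue [12] -> pop 12, enqueue [10, 24], visited so far: [12]
  queue [10, 24] -> pop 10, enqueue [none], visited so far: [12, 10]
  queue [24] -> pop 24, enqueue [31], visited so far: [12, 10, 24]
  queue [31] -> pop 31, enqueue [29, 43], visited so far: [12, 10, 24, 31]
  queue [29, 43] -> pop 29, enqueue [none], visited so far: [12, 10, 24, 31, 29]
  queue [43] -> pop 43, enqueue [34], visited so far: [12, 10, 24, 31, 29, 43]
  queue [34] -> pop 34, enqueue [none], visited so far: [12, 10, 24, 31, 29, 43, 34]
Result: [12, 10, 24, 31, 29, 43, 34]


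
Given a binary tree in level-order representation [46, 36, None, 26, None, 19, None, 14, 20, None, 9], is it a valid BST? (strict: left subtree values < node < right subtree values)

Level-order array: [46, 36, None, 26, None, 19, None, 14, 20, None, 9]
Validate using subtree bounds (lo, hi): at each node, require lo < value < hi,
then recurse left with hi=value and right with lo=value.
Preorder trace (stopping at first violation):
  at node 46 with bounds (-inf, +inf): OK
  at node 36 with bounds (-inf, 46): OK
  at node 26 with bounds (-inf, 36): OK
  at node 19 with bounds (-inf, 26): OK
  at node 14 with bounds (-inf, 19): OK
  at node 9 with bounds (14, 19): VIOLATION
Node 9 violates its bound: not (14 < 9 < 19).
Result: Not a valid BST


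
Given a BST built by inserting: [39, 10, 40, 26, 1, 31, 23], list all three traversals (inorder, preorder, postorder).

Tree insertion order: [39, 10, 40, 26, 1, 31, 23]
Tree (level-order array): [39, 10, 40, 1, 26, None, None, None, None, 23, 31]
Inorder (L, root, R): [1, 10, 23, 26, 31, 39, 40]
Preorder (root, L, R): [39, 10, 1, 26, 23, 31, 40]
Postorder (L, R, root): [1, 23, 31, 26, 10, 40, 39]


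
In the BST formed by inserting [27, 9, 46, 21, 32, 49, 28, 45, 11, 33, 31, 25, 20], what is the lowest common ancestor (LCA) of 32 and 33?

Tree insertion order: [27, 9, 46, 21, 32, 49, 28, 45, 11, 33, 31, 25, 20]
Tree (level-order array): [27, 9, 46, None, 21, 32, 49, 11, 25, 28, 45, None, None, None, 20, None, None, None, 31, 33]
In a BST, the LCA of p=32, q=33 is the first node v on the
root-to-leaf path with p <= v <= q (go left if both < v, right if both > v).
Walk from root:
  at 27: both 32 and 33 > 27, go right
  at 46: both 32 and 33 < 46, go left
  at 32: 32 <= 32 <= 33, this is the LCA
LCA = 32


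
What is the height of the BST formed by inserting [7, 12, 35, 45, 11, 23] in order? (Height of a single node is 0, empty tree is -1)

Insertion order: [7, 12, 35, 45, 11, 23]
Tree (level-order array): [7, None, 12, 11, 35, None, None, 23, 45]
Compute height bottom-up (empty subtree = -1):
  height(11) = 1 + max(-1, -1) = 0
  height(23) = 1 + max(-1, -1) = 0
  height(45) = 1 + max(-1, -1) = 0
  height(35) = 1 + max(0, 0) = 1
  height(12) = 1 + max(0, 1) = 2
  height(7) = 1 + max(-1, 2) = 3
Height = 3


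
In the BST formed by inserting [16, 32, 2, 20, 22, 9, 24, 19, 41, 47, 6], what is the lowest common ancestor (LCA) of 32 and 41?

Tree insertion order: [16, 32, 2, 20, 22, 9, 24, 19, 41, 47, 6]
Tree (level-order array): [16, 2, 32, None, 9, 20, 41, 6, None, 19, 22, None, 47, None, None, None, None, None, 24]
In a BST, the LCA of p=32, q=41 is the first node v on the
root-to-leaf path with p <= v <= q (go left if both < v, right if both > v).
Walk from root:
  at 16: both 32 and 41 > 16, go right
  at 32: 32 <= 32 <= 41, this is the LCA
LCA = 32


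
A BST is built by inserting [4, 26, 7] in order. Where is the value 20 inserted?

Starting tree (level order): [4, None, 26, 7]
Insertion path: 4 -> 26 -> 7
Result: insert 20 as right child of 7
Final tree (level order): [4, None, 26, 7, None, None, 20]


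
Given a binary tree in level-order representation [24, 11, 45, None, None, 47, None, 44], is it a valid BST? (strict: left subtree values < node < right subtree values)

Level-order array: [24, 11, 45, None, None, 47, None, 44]
Validate using subtree bounds (lo, hi): at each node, require lo < value < hi,
then recurse left with hi=value and right with lo=value.
Preorder trace (stopping at first violation):
  at node 24 with bounds (-inf, +inf): OK
  at node 11 with bounds (-inf, 24): OK
  at node 45 with bounds (24, +inf): OK
  at node 47 with bounds (24, 45): VIOLATION
Node 47 violates its bound: not (24 < 47 < 45).
Result: Not a valid BST


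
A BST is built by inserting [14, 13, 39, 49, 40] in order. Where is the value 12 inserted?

Starting tree (level order): [14, 13, 39, None, None, None, 49, 40]
Insertion path: 14 -> 13
Result: insert 12 as left child of 13
Final tree (level order): [14, 13, 39, 12, None, None, 49, None, None, 40]


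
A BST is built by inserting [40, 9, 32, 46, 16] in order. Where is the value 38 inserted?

Starting tree (level order): [40, 9, 46, None, 32, None, None, 16]
Insertion path: 40 -> 9 -> 32
Result: insert 38 as right child of 32
Final tree (level order): [40, 9, 46, None, 32, None, None, 16, 38]


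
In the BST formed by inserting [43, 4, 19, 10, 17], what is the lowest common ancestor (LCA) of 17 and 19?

Tree insertion order: [43, 4, 19, 10, 17]
Tree (level-order array): [43, 4, None, None, 19, 10, None, None, 17]
In a BST, the LCA of p=17, q=19 is the first node v on the
root-to-leaf path with p <= v <= q (go left if both < v, right if both > v).
Walk from root:
  at 43: both 17 and 19 < 43, go left
  at 4: both 17 and 19 > 4, go right
  at 19: 17 <= 19 <= 19, this is the LCA
LCA = 19


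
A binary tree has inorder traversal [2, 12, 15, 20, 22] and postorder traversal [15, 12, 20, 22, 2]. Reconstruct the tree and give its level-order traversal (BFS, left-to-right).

Inorder:   [2, 12, 15, 20, 22]
Postorder: [15, 12, 20, 22, 2]
Algorithm: postorder visits root last, so walk postorder right-to-left;
each value is the root of the current inorder slice — split it at that
value, recurse on the right subtree first, then the left.
Recursive splits:
  root=2; inorder splits into left=[], right=[12, 15, 20, 22]
  root=22; inorder splits into left=[12, 15, 20], right=[]
  root=20; inorder splits into left=[12, 15], right=[]
  root=12; inorder splits into left=[], right=[15]
  root=15; inorder splits into left=[], right=[]
Reconstructed level-order: [2, 22, 20, 12, 15]


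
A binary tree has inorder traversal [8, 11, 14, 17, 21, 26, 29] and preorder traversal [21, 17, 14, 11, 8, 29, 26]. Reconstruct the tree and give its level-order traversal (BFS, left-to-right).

Inorder:  [8, 11, 14, 17, 21, 26, 29]
Preorder: [21, 17, 14, 11, 8, 29, 26]
Algorithm: preorder visits root first, so consume preorder in order;
for each root, split the current inorder slice at that value into
left-subtree inorder and right-subtree inorder, then recurse.
Recursive splits:
  root=21; inorder splits into left=[8, 11, 14, 17], right=[26, 29]
  root=17; inorder splits into left=[8, 11, 14], right=[]
  root=14; inorder splits into left=[8, 11], right=[]
  root=11; inorder splits into left=[8], right=[]
  root=8; inorder splits into left=[], right=[]
  root=29; inorder splits into left=[26], right=[]
  root=26; inorder splits into left=[], right=[]
Reconstructed level-order: [21, 17, 29, 14, 26, 11, 8]


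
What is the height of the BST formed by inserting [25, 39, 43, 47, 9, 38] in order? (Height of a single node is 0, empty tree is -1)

Insertion order: [25, 39, 43, 47, 9, 38]
Tree (level-order array): [25, 9, 39, None, None, 38, 43, None, None, None, 47]
Compute height bottom-up (empty subtree = -1):
  height(9) = 1 + max(-1, -1) = 0
  height(38) = 1 + max(-1, -1) = 0
  height(47) = 1 + max(-1, -1) = 0
  height(43) = 1 + max(-1, 0) = 1
  height(39) = 1 + max(0, 1) = 2
  height(25) = 1 + max(0, 2) = 3
Height = 3


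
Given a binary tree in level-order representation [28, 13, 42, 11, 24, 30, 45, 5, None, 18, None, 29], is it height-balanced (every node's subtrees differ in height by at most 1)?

Tree (level-order array): [28, 13, 42, 11, 24, 30, 45, 5, None, 18, None, 29]
Definition: a tree is height-balanced if, at every node, |h(left) - h(right)| <= 1 (empty subtree has height -1).
Bottom-up per-node check:
  node 5: h_left=-1, h_right=-1, diff=0 [OK], height=0
  node 11: h_left=0, h_right=-1, diff=1 [OK], height=1
  node 18: h_left=-1, h_right=-1, diff=0 [OK], height=0
  node 24: h_left=0, h_right=-1, diff=1 [OK], height=1
  node 13: h_left=1, h_right=1, diff=0 [OK], height=2
  node 29: h_left=-1, h_right=-1, diff=0 [OK], height=0
  node 30: h_left=0, h_right=-1, diff=1 [OK], height=1
  node 45: h_left=-1, h_right=-1, diff=0 [OK], height=0
  node 42: h_left=1, h_right=0, diff=1 [OK], height=2
  node 28: h_left=2, h_right=2, diff=0 [OK], height=3
All nodes satisfy the balance condition.
Result: Balanced


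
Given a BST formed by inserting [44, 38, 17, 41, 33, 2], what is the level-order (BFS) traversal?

Tree insertion order: [44, 38, 17, 41, 33, 2]
Tree (level-order array): [44, 38, None, 17, 41, 2, 33]
BFS from the root, enqueuing left then right child of each popped node:
  queue [44] -> pop 44, enqueue [38], visited so far: [44]
  queue [38] -> pop 38, enqueue [17, 41], visited so far: [44, 38]
  queue [17, 41] -> pop 17, enqueue [2, 33], visited so far: [44, 38, 17]
  queue [41, 2, 33] -> pop 41, enqueue [none], visited so far: [44, 38, 17, 41]
  queue [2, 33] -> pop 2, enqueue [none], visited so far: [44, 38, 17, 41, 2]
  queue [33] -> pop 33, enqueue [none], visited so far: [44, 38, 17, 41, 2, 33]
Result: [44, 38, 17, 41, 2, 33]


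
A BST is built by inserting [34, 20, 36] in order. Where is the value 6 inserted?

Starting tree (level order): [34, 20, 36]
Insertion path: 34 -> 20
Result: insert 6 as left child of 20
Final tree (level order): [34, 20, 36, 6]


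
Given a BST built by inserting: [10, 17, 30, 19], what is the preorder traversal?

Tree insertion order: [10, 17, 30, 19]
Tree (level-order array): [10, None, 17, None, 30, 19]
Preorder traversal: [10, 17, 30, 19]


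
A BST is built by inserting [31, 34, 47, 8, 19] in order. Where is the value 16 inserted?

Starting tree (level order): [31, 8, 34, None, 19, None, 47]
Insertion path: 31 -> 8 -> 19
Result: insert 16 as left child of 19
Final tree (level order): [31, 8, 34, None, 19, None, 47, 16]


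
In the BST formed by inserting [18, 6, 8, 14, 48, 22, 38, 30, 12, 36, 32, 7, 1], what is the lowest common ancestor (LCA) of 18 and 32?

Tree insertion order: [18, 6, 8, 14, 48, 22, 38, 30, 12, 36, 32, 7, 1]
Tree (level-order array): [18, 6, 48, 1, 8, 22, None, None, None, 7, 14, None, 38, None, None, 12, None, 30, None, None, None, None, 36, 32]
In a BST, the LCA of p=18, q=32 is the first node v on the
root-to-leaf path with p <= v <= q (go left if both < v, right if both > v).
Walk from root:
  at 18: 18 <= 18 <= 32, this is the LCA
LCA = 18


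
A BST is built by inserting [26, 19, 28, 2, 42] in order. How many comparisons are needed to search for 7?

Search path for 7: 26 -> 19 -> 2
Found: False
Comparisons: 3


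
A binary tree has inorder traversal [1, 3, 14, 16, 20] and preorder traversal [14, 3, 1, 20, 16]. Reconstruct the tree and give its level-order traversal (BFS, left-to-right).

Inorder:  [1, 3, 14, 16, 20]
Preorder: [14, 3, 1, 20, 16]
Algorithm: preorder visits root first, so consume preorder in order;
for each root, split the current inorder slice at that value into
left-subtree inorder and right-subtree inorder, then recurse.
Recursive splits:
  root=14; inorder splits into left=[1, 3], right=[16, 20]
  root=3; inorder splits into left=[1], right=[]
  root=1; inorder splits into left=[], right=[]
  root=20; inorder splits into left=[16], right=[]
  root=16; inorder splits into left=[], right=[]
Reconstructed level-order: [14, 3, 20, 1, 16]


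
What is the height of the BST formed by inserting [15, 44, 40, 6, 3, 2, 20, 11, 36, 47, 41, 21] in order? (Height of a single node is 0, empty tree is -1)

Insertion order: [15, 44, 40, 6, 3, 2, 20, 11, 36, 47, 41, 21]
Tree (level-order array): [15, 6, 44, 3, 11, 40, 47, 2, None, None, None, 20, 41, None, None, None, None, None, 36, None, None, 21]
Compute height bottom-up (empty subtree = -1):
  height(2) = 1 + max(-1, -1) = 0
  height(3) = 1 + max(0, -1) = 1
  height(11) = 1 + max(-1, -1) = 0
  height(6) = 1 + max(1, 0) = 2
  height(21) = 1 + max(-1, -1) = 0
  height(36) = 1 + max(0, -1) = 1
  height(20) = 1 + max(-1, 1) = 2
  height(41) = 1 + max(-1, -1) = 0
  height(40) = 1 + max(2, 0) = 3
  height(47) = 1 + max(-1, -1) = 0
  height(44) = 1 + max(3, 0) = 4
  height(15) = 1 + max(2, 4) = 5
Height = 5


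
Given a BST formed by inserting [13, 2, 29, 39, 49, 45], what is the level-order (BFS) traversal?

Tree insertion order: [13, 2, 29, 39, 49, 45]
Tree (level-order array): [13, 2, 29, None, None, None, 39, None, 49, 45]
BFS from the root, enqueuing left then right child of each popped node:
  queue [13] -> pop 13, enqueue [2, 29], visited so far: [13]
  queue [2, 29] -> pop 2, enqueue [none], visited so far: [13, 2]
  queue [29] -> pop 29, enqueue [39], visited so far: [13, 2, 29]
  queue [39] -> pop 39, enqueue [49], visited so far: [13, 2, 29, 39]
  queue [49] -> pop 49, enqueue [45], visited so far: [13, 2, 29, 39, 49]
  queue [45] -> pop 45, enqueue [none], visited so far: [13, 2, 29, 39, 49, 45]
Result: [13, 2, 29, 39, 49, 45]


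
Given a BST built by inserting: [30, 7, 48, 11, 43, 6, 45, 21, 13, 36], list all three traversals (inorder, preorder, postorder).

Tree insertion order: [30, 7, 48, 11, 43, 6, 45, 21, 13, 36]
Tree (level-order array): [30, 7, 48, 6, 11, 43, None, None, None, None, 21, 36, 45, 13]
Inorder (L, root, R): [6, 7, 11, 13, 21, 30, 36, 43, 45, 48]
Preorder (root, L, R): [30, 7, 6, 11, 21, 13, 48, 43, 36, 45]
Postorder (L, R, root): [6, 13, 21, 11, 7, 36, 45, 43, 48, 30]


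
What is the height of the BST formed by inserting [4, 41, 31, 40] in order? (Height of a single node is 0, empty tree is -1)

Insertion order: [4, 41, 31, 40]
Tree (level-order array): [4, None, 41, 31, None, None, 40]
Compute height bottom-up (empty subtree = -1):
  height(40) = 1 + max(-1, -1) = 0
  height(31) = 1 + max(-1, 0) = 1
  height(41) = 1 + max(1, -1) = 2
  height(4) = 1 + max(-1, 2) = 3
Height = 3


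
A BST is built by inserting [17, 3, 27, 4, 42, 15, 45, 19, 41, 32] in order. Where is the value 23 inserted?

Starting tree (level order): [17, 3, 27, None, 4, 19, 42, None, 15, None, None, 41, 45, None, None, 32]
Insertion path: 17 -> 27 -> 19
Result: insert 23 as right child of 19
Final tree (level order): [17, 3, 27, None, 4, 19, 42, None, 15, None, 23, 41, 45, None, None, None, None, 32]


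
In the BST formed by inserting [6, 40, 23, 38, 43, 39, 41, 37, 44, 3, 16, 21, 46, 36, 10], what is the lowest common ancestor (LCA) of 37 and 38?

Tree insertion order: [6, 40, 23, 38, 43, 39, 41, 37, 44, 3, 16, 21, 46, 36, 10]
Tree (level-order array): [6, 3, 40, None, None, 23, 43, 16, 38, 41, 44, 10, 21, 37, 39, None, None, None, 46, None, None, None, None, 36]
In a BST, the LCA of p=37, q=38 is the first node v on the
root-to-leaf path with p <= v <= q (go left if both < v, right if both > v).
Walk from root:
  at 6: both 37 and 38 > 6, go right
  at 40: both 37 and 38 < 40, go left
  at 23: both 37 and 38 > 23, go right
  at 38: 37 <= 38 <= 38, this is the LCA
LCA = 38


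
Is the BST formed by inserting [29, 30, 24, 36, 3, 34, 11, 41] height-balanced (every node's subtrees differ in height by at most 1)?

Tree (level-order array): [29, 24, 30, 3, None, None, 36, None, 11, 34, 41]
Definition: a tree is height-balanced if, at every node, |h(left) - h(right)| <= 1 (empty subtree has height -1).
Bottom-up per-node check:
  node 11: h_left=-1, h_right=-1, diff=0 [OK], height=0
  node 3: h_left=-1, h_right=0, diff=1 [OK], height=1
  node 24: h_left=1, h_right=-1, diff=2 [FAIL (|1--1|=2 > 1)], height=2
  node 34: h_left=-1, h_right=-1, diff=0 [OK], height=0
  node 41: h_left=-1, h_right=-1, diff=0 [OK], height=0
  node 36: h_left=0, h_right=0, diff=0 [OK], height=1
  node 30: h_left=-1, h_right=1, diff=2 [FAIL (|-1-1|=2 > 1)], height=2
  node 29: h_left=2, h_right=2, diff=0 [OK], height=3
Node 24 violates the condition: |1 - -1| = 2 > 1.
Result: Not balanced


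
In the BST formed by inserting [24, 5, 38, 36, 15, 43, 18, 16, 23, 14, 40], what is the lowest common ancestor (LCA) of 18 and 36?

Tree insertion order: [24, 5, 38, 36, 15, 43, 18, 16, 23, 14, 40]
Tree (level-order array): [24, 5, 38, None, 15, 36, 43, 14, 18, None, None, 40, None, None, None, 16, 23]
In a BST, the LCA of p=18, q=36 is the first node v on the
root-to-leaf path with p <= v <= q (go left if both < v, right if both > v).
Walk from root:
  at 24: 18 <= 24 <= 36, this is the LCA
LCA = 24


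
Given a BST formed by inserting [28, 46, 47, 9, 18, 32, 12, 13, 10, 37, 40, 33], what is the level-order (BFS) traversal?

Tree insertion order: [28, 46, 47, 9, 18, 32, 12, 13, 10, 37, 40, 33]
Tree (level-order array): [28, 9, 46, None, 18, 32, 47, 12, None, None, 37, None, None, 10, 13, 33, 40]
BFS from the root, enqueuing left then right child of each popped node:
  queue [28] -> pop 28, enqueue [9, 46], visited so far: [28]
  queue [9, 46] -> pop 9, enqueue [18], visited so far: [28, 9]
  queue [46, 18] -> pop 46, enqueue [32, 47], visited so far: [28, 9, 46]
  queue [18, 32, 47] -> pop 18, enqueue [12], visited so far: [28, 9, 46, 18]
  queue [32, 47, 12] -> pop 32, enqueue [37], visited so far: [28, 9, 46, 18, 32]
  queue [47, 12, 37] -> pop 47, enqueue [none], visited so far: [28, 9, 46, 18, 32, 47]
  queue [12, 37] -> pop 12, enqueue [10, 13], visited so far: [28, 9, 46, 18, 32, 47, 12]
  queue [37, 10, 13] -> pop 37, enqueue [33, 40], visited so far: [28, 9, 46, 18, 32, 47, 12, 37]
  queue [10, 13, 33, 40] -> pop 10, enqueue [none], visited so far: [28, 9, 46, 18, 32, 47, 12, 37, 10]
  queue [13, 33, 40] -> pop 13, enqueue [none], visited so far: [28, 9, 46, 18, 32, 47, 12, 37, 10, 13]
  queue [33, 40] -> pop 33, enqueue [none], visited so far: [28, 9, 46, 18, 32, 47, 12, 37, 10, 13, 33]
  queue [40] -> pop 40, enqueue [none], visited so far: [28, 9, 46, 18, 32, 47, 12, 37, 10, 13, 33, 40]
Result: [28, 9, 46, 18, 32, 47, 12, 37, 10, 13, 33, 40]


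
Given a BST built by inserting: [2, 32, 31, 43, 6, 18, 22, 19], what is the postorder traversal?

Tree insertion order: [2, 32, 31, 43, 6, 18, 22, 19]
Tree (level-order array): [2, None, 32, 31, 43, 6, None, None, None, None, 18, None, 22, 19]
Postorder traversal: [19, 22, 18, 6, 31, 43, 32, 2]


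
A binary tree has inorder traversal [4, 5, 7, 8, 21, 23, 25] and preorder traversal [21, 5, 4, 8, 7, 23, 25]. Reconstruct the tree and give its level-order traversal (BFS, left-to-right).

Inorder:  [4, 5, 7, 8, 21, 23, 25]
Preorder: [21, 5, 4, 8, 7, 23, 25]
Algorithm: preorder visits root first, so consume preorder in order;
for each root, split the current inorder slice at that value into
left-subtree inorder and right-subtree inorder, then recurse.
Recursive splits:
  root=21; inorder splits into left=[4, 5, 7, 8], right=[23, 25]
  root=5; inorder splits into left=[4], right=[7, 8]
  root=4; inorder splits into left=[], right=[]
  root=8; inorder splits into left=[7], right=[]
  root=7; inorder splits into left=[], right=[]
  root=23; inorder splits into left=[], right=[25]
  root=25; inorder splits into left=[], right=[]
Reconstructed level-order: [21, 5, 23, 4, 8, 25, 7]
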